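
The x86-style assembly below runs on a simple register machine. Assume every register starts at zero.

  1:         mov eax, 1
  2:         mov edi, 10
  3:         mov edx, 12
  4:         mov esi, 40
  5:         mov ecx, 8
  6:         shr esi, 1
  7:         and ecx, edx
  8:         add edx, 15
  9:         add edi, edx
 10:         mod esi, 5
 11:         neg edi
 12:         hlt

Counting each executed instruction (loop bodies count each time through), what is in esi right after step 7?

mov eax, 1 → eax=1
mov edi, 10 → edi=10
mov edx, 12 → edx=12
mov esi, 40 → esi=40
mov ecx, 8 → ecx=8
shr esi, 1 → esi=40>>1=20
and ecx, edx → ecx=8&12=8
After step 7: esi = 20.

20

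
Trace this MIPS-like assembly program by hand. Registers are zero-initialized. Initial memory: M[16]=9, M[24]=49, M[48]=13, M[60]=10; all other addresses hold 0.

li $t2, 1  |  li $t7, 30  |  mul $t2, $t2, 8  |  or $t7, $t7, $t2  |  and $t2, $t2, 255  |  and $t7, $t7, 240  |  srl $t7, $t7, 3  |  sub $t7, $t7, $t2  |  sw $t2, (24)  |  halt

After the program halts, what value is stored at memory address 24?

8

after li $t2, 1: $t2=1
after li $t7, 30: $t7=30
after mul $t2, $t2, 8: $t2=1*8=8
after or $t7, $t7, $t2: $t7=30|8=30
after and $t2, $t2, 255: $t2=8&255=8
after and $t7, $t7, 240: $t7=30&240=16
after srl $t7, $t7, 3: $t7=16>>3=2
after sub $t7, $t7, $t2: $t7=2-8=-6
sw $t2, (24) → M[24]=8
halt.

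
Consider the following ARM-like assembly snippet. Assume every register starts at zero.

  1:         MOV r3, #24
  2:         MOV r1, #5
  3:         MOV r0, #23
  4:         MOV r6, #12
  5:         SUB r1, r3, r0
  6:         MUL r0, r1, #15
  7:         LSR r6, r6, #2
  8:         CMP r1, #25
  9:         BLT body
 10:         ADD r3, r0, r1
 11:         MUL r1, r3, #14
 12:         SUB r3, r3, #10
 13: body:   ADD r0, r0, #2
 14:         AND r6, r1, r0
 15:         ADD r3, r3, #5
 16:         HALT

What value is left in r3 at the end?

29

after MOV r3, #24: r3=24
after MOV r1, #5: r1=5
after MOV r0, #23: r0=23
after MOV r6, #12: r6=12
after SUB r1, r3, r0: r1=24-23=1
after MUL r0, r1, #15: r0=1*15=15
after LSR r6, r6, #2: r6=12>>2=3
CMP r1, #25  (cmp 1,25)
BLT body: taken
after ADD r0, r0, #2: r0=15+2=17
after AND r6, r1, r0: r6=1&17=1
after ADD r3, r3, #5: r3=24+5=29
halt.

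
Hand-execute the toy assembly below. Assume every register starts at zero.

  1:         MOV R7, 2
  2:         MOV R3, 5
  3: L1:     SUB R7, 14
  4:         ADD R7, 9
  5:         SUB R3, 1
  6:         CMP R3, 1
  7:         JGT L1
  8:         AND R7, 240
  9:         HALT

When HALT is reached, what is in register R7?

224

R7=2
R3=5
R7=2-14=-12
R7=(-12)+9=-3
R3=5-1=4
CMP R3, 1  (cmp 4,1)
JGT L1: taken
R7=(-3)-14=-17
R7=(-17)+9=-8
R3=4-1=3
CMP R3, 1  (cmp 3,1)
JGT L1: taken
R7=(-8)-14=-22
R7=(-22)+9=-13
R3=3-1=2
CMP R3, 1  (cmp 2,1)
JGT L1: taken
R7=(-13)-14=-27
R7=(-27)+9=-18
R3=2-1=1
CMP R3, 1  (cmp 1,1)
JGT L1: not taken
R7=(-18)&240=224
halt.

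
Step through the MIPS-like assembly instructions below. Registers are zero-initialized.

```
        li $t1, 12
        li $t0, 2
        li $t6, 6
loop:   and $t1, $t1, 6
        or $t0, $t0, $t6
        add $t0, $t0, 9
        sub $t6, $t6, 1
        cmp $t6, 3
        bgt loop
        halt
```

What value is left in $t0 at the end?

37

after li $t1, 12: $t1=12
after li $t0, 2: $t0=2
after li $t6, 6: $t6=6
after and $t1, $t1, 6: $t1=12&6=4
after or $t0, $t0, $t6: $t0=2|6=6
after add $t0, $t0, 9: $t0=6+9=15
after sub $t6, $t6, 1: $t6=6-1=5
cmp $t6, 3  (cmp 5,3)
bgt loop: taken
after and $t1, $t1, 6: $t1=4&6=4
after or $t0, $t0, $t6: $t0=15|5=15
after add $t0, $t0, 9: $t0=15+9=24
after sub $t6, $t6, 1: $t6=5-1=4
cmp $t6, 3  (cmp 4,3)
bgt loop: taken
after and $t1, $t1, 6: $t1=4&6=4
after or $t0, $t0, $t6: $t0=24|4=28
after add $t0, $t0, 9: $t0=28+9=37
after sub $t6, $t6, 1: $t6=4-1=3
cmp $t6, 3  (cmp 3,3)
bgt loop: not taken
halt.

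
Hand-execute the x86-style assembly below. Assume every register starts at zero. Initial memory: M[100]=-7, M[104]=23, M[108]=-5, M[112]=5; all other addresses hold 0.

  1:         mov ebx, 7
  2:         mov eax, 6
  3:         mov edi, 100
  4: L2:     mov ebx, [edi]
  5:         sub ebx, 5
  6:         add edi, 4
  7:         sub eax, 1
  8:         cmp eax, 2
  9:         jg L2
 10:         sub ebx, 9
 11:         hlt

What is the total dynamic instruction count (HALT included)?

ebx=7
eax=6
edi=100
ebx=M[100]=-7
ebx=(-7)-5=-12
edi=100+4=104
eax=6-1=5
cmp eax, 2  (cmp 5,2)
jg L2: taken
ebx=M[104]=23
ebx=23-5=18
edi=104+4=108
eax=5-1=4
cmp eax, 2  (cmp 4,2)
jg L2: taken
ebx=M[108]=-5
ebx=(-5)-5=-10
edi=108+4=112
eax=4-1=3
cmp eax, 2  (cmp 3,2)
jg L2: taken
ebx=M[112]=5
ebx=5-5=0
edi=112+4=116
eax=3-1=2
cmp eax, 2  (cmp 2,2)
jg L2: not taken
ebx=0-9=-9
halt.
Total executed instructions: 29.

29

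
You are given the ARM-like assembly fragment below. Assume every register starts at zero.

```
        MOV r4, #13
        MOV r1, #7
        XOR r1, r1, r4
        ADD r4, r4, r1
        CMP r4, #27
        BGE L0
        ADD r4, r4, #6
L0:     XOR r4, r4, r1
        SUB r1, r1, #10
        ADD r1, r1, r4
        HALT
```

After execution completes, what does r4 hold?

after MOV r4, #13: r4=13
after MOV r1, #7: r1=7
after XOR r1, r1, r4: r1=7^13=10
after ADD r4, r4, r1: r4=13+10=23
CMP r4, #27  (cmp 23,27)
BGE L0: not taken
after ADD r4, r4, #6: r4=23+6=29
after XOR r4, r4, r1: r4=29^10=23
after SUB r1, r1, #10: r1=10-10=0
after ADD r1, r1, r4: r1=0+23=23
halt.

23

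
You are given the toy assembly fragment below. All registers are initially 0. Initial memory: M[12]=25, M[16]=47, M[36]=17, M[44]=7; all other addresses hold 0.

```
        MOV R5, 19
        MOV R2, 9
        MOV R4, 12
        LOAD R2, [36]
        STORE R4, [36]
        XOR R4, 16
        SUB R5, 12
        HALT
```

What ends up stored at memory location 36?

12

after MOV R5, 19: R5=19
after MOV R2, 9: R2=9
after MOV R4, 12: R4=12
after LOAD R2, [36]: R2=M[36]=17
STORE R4, [36] → M[36]=12
after XOR R4, 16: R4=12^16=28
after SUB R5, 12: R5=19-12=7
halt.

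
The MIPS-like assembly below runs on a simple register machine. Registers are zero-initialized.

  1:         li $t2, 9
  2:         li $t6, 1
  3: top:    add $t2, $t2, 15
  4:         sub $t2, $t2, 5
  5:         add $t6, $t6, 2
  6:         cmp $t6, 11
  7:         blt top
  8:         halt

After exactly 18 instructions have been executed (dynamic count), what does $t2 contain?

li $t2, 9 → $t2=9
li $t6, 1 → $t6=1
add $t2, $t2, 15 → $t2=9+15=24
sub $t2, $t2, 5 → $t2=24-5=19
add $t6, $t6, 2 → $t6=1+2=3
cmp $t6, 11  (cmp 3,11)
blt top: taken
add $t2, $t2, 15 → $t2=19+15=34
sub $t2, $t2, 5 → $t2=34-5=29
add $t6, $t6, 2 → $t6=3+2=5
cmp $t6, 11  (cmp 5,11)
blt top: taken
add $t2, $t2, 15 → $t2=29+15=44
sub $t2, $t2, 5 → $t2=44-5=39
add $t6, $t6, 2 → $t6=5+2=7
cmp $t6, 11  (cmp 7,11)
blt top: taken
add $t2, $t2, 15 → $t2=39+15=54
After step 18: $t2 = 54.

54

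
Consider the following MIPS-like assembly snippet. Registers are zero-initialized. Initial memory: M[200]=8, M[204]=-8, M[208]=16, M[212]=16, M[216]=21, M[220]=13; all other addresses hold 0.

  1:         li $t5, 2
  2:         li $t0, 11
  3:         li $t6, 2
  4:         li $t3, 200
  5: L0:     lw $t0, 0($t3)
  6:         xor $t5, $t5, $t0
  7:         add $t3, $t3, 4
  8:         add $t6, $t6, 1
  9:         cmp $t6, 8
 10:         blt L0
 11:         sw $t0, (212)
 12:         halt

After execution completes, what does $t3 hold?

li $t5, 2 → $t5=2
li $t0, 11 → $t0=11
li $t6, 2 → $t6=2
li $t3, 200 → $t3=200
lw $t0, 0($t3) → $t0=M[200]=8
xor $t5, $t5, $t0 → $t5=2^8=10
add $t3, $t3, 4 → $t3=200+4=204
add $t6, $t6, 1 → $t6=2+1=3
cmp $t6, 8  (cmp 3,8)
blt L0: taken
lw $t0, 0($t3) → $t0=M[204]=-8
xor $t5, $t5, $t0 → $t5=10^(-8)=-14
add $t3, $t3, 4 → $t3=204+4=208
add $t6, $t6, 1 → $t6=3+1=4
cmp $t6, 8  (cmp 4,8)
blt L0: taken
lw $t0, 0($t3) → $t0=M[208]=16
xor $t5, $t5, $t0 → $t5=(-14)^16=-30
add $t3, $t3, 4 → $t3=208+4=212
add $t6, $t6, 1 → $t6=4+1=5
cmp $t6, 8  (cmp 5,8)
blt L0: taken
lw $t0, 0($t3) → $t0=M[212]=16
xor $t5, $t5, $t0 → $t5=(-30)^16=-14
add $t3, $t3, 4 → $t3=212+4=216
add $t6, $t6, 1 → $t6=5+1=6
cmp $t6, 8  (cmp 6,8)
blt L0: taken
lw $t0, 0($t3) → $t0=M[216]=21
xor $t5, $t5, $t0 → $t5=(-14)^21=-25
add $t3, $t3, 4 → $t3=216+4=220
add $t6, $t6, 1 → $t6=6+1=7
cmp $t6, 8  (cmp 7,8)
blt L0: taken
lw $t0, 0($t3) → $t0=M[220]=13
xor $t5, $t5, $t0 → $t5=(-25)^13=-22
add $t3, $t3, 4 → $t3=220+4=224
add $t6, $t6, 1 → $t6=7+1=8
cmp $t6, 8  (cmp 8,8)
blt L0: not taken
sw $t0, (212) → M[212]=13
halt.

224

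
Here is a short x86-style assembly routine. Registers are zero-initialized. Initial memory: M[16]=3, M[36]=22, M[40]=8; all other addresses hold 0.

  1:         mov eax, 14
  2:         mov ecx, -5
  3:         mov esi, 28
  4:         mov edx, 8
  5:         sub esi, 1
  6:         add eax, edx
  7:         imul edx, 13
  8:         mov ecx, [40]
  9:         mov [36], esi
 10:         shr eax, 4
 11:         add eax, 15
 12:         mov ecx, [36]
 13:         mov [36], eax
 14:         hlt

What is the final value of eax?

after mov eax, 14: eax=14
after mov ecx, -5: ecx=-5
after mov esi, 28: esi=28
after mov edx, 8: edx=8
after sub esi, 1: esi=28-1=27
after add eax, edx: eax=14+8=22
after imul edx, 13: edx=8*13=104
after mov ecx, [40]: ecx=M[40]=8
mov [36], esi → M[36]=27
after shr eax, 4: eax=22>>4=1
after add eax, 15: eax=1+15=16
after mov ecx, [36]: ecx=M[36]=27
mov [36], eax → M[36]=16
halt.

16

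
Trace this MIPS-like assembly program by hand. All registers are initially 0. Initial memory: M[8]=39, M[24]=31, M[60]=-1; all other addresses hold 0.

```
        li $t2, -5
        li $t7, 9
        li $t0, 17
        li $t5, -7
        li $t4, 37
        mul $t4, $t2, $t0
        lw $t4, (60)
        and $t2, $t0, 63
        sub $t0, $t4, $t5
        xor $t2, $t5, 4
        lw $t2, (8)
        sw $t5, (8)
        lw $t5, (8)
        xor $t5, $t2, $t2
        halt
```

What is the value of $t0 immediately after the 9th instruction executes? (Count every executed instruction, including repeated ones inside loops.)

6

$t2=-5
$t7=9
$t0=17
$t5=-7
$t4=37
$t4=(-5)*17=-85
$t4=M[60]=-1
$t2=17&63=17
$t0=(-1)-(-7)=6
After step 9: $t0 = 6.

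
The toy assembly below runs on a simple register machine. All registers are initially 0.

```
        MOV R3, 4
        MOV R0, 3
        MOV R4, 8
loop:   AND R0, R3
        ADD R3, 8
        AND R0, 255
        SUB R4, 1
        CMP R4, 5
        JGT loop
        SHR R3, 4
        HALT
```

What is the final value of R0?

after MOV R3, 4: R3=4
after MOV R0, 3: R0=3
after MOV R4, 8: R4=8
after AND R0, R3: R0=3&4=0
after ADD R3, 8: R3=4+8=12
after AND R0, 255: R0=0&255=0
after SUB R4, 1: R4=8-1=7
CMP R4, 5  (cmp 7,5)
JGT loop: taken
after AND R0, R3: R0=0&12=0
after ADD R3, 8: R3=12+8=20
after AND R0, 255: R0=0&255=0
after SUB R4, 1: R4=7-1=6
CMP R4, 5  (cmp 6,5)
JGT loop: taken
after AND R0, R3: R0=0&20=0
after ADD R3, 8: R3=20+8=28
after AND R0, 255: R0=0&255=0
after SUB R4, 1: R4=6-1=5
CMP R4, 5  (cmp 5,5)
JGT loop: not taken
after SHR R3, 4: R3=28>>4=1
halt.

0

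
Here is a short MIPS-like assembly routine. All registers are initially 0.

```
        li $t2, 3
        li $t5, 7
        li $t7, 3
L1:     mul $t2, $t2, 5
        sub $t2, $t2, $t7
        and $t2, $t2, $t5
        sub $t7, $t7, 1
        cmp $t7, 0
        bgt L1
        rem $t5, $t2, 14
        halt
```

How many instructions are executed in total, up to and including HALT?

after li $t2, 3: $t2=3
after li $t5, 7: $t5=7
after li $t7, 3: $t7=3
after mul $t2, $t2, 5: $t2=3*5=15
after sub $t2, $t2, $t7: $t2=15-3=12
after and $t2, $t2, $t5: $t2=12&7=4
after sub $t7, $t7, 1: $t7=3-1=2
cmp $t7, 0  (cmp 2,0)
bgt L1: taken
after mul $t2, $t2, 5: $t2=4*5=20
after sub $t2, $t2, $t7: $t2=20-2=18
after and $t2, $t2, $t5: $t2=18&7=2
after sub $t7, $t7, 1: $t7=2-1=1
cmp $t7, 0  (cmp 1,0)
bgt L1: taken
after mul $t2, $t2, 5: $t2=2*5=10
after sub $t2, $t2, $t7: $t2=10-1=9
after and $t2, $t2, $t5: $t2=9&7=1
after sub $t7, $t7, 1: $t7=1-1=0
cmp $t7, 0  (cmp 0,0)
bgt L1: not taken
after rem $t5, $t2, 14: $t5=1%14=1
halt.
Total executed instructions: 23.

23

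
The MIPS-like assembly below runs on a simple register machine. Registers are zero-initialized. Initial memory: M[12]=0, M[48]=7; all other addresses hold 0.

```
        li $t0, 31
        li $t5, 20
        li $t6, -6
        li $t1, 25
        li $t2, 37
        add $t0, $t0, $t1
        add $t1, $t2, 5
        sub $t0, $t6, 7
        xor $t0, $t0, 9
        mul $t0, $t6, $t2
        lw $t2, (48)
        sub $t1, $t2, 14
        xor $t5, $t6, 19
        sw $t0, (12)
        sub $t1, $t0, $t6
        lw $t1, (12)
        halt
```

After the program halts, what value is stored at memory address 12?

-222

$t0=31
$t5=20
$t6=-6
$t1=25
$t2=37
$t0=31+25=56
$t1=37+5=42
$t0=(-6)-7=-13
$t0=(-13)^9=-6
$t0=(-6)*37=-222
$t2=M[48]=7
$t1=7-14=-7
$t5=(-6)^19=-23
sw $t0, (12) → M[12]=-222
$t1=(-222)-(-6)=-216
$t1=M[12]=-222
halt.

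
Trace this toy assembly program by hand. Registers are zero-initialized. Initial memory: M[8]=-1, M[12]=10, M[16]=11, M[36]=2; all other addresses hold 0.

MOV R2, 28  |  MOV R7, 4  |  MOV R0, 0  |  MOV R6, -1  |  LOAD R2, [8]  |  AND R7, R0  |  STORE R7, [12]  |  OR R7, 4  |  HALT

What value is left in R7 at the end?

R2=28
R7=4
R0=0
R6=-1
R2=M[8]=-1
R7=4&0=0
STORE R7, [12] → M[12]=0
R7=0|4=4
halt.

4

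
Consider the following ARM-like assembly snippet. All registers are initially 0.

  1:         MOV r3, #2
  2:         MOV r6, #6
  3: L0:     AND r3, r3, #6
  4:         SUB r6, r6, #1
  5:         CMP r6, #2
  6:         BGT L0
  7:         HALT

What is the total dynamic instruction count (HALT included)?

19

MOV r3, #2 → r3=2
MOV r6, #6 → r6=6
AND r3, r3, #6 → r3=2&6=2
SUB r6, r6, #1 → r6=6-1=5
CMP r6, #2  (cmp 5,2)
BGT L0: taken
AND r3, r3, #6 → r3=2&6=2
SUB r6, r6, #1 → r6=5-1=4
CMP r6, #2  (cmp 4,2)
BGT L0: taken
AND r3, r3, #6 → r3=2&6=2
SUB r6, r6, #1 → r6=4-1=3
CMP r6, #2  (cmp 3,2)
BGT L0: taken
AND r3, r3, #6 → r3=2&6=2
SUB r6, r6, #1 → r6=3-1=2
CMP r6, #2  (cmp 2,2)
BGT L0: not taken
halt.
Total executed instructions: 19.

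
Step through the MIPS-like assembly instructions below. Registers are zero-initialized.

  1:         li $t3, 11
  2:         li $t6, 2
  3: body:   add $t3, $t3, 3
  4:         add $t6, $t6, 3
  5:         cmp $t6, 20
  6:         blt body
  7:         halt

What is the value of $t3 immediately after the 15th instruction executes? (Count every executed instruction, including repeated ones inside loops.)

23

li $t3, 11 → $t3=11
li $t6, 2 → $t6=2
add $t3, $t3, 3 → $t3=11+3=14
add $t6, $t6, 3 → $t6=2+3=5
cmp $t6, 20  (cmp 5,20)
blt body: taken
add $t3, $t3, 3 → $t3=14+3=17
add $t6, $t6, 3 → $t6=5+3=8
cmp $t6, 20  (cmp 8,20)
blt body: taken
add $t3, $t3, 3 → $t3=17+3=20
add $t6, $t6, 3 → $t6=8+3=11
cmp $t6, 20  (cmp 11,20)
blt body: taken
add $t3, $t3, 3 → $t3=20+3=23
After step 15: $t3 = 23.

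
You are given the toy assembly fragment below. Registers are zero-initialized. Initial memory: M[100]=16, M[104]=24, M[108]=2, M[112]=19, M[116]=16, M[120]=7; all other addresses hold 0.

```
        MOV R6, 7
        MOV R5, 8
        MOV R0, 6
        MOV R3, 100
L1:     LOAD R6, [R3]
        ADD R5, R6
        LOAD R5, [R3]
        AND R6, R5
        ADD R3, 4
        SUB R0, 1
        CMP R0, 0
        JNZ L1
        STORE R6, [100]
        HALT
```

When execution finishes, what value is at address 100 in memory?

7

after MOV R6, 7: R6=7
after MOV R5, 8: R5=8
after MOV R0, 6: R0=6
after MOV R3, 100: R3=100
after LOAD R6, [R3]: R6=M[100]=16
after ADD R5, R6: R5=8+16=24
after LOAD R5, [R3]: R5=M[100]=16
after AND R6, R5: R6=16&16=16
after ADD R3, 4: R3=100+4=104
after SUB R0, 1: R0=6-1=5
CMP R0, 0  (cmp 5,0)
JNZ L1: taken
after LOAD R6, [R3]: R6=M[104]=24
after ADD R5, R6: R5=16+24=40
after LOAD R5, [R3]: R5=M[104]=24
after AND R6, R5: R6=24&24=24
after ADD R3, 4: R3=104+4=108
after SUB R0, 1: R0=5-1=4
CMP R0, 0  (cmp 4,0)
JNZ L1: taken
after LOAD R6, [R3]: R6=M[108]=2
after ADD R5, R6: R5=24+2=26
after LOAD R5, [R3]: R5=M[108]=2
after AND R6, R5: R6=2&2=2
after ADD R3, 4: R3=108+4=112
after SUB R0, 1: R0=4-1=3
CMP R0, 0  (cmp 3,0)
JNZ L1: taken
after LOAD R6, [R3]: R6=M[112]=19
after ADD R5, R6: R5=2+19=21
after LOAD R5, [R3]: R5=M[112]=19
after AND R6, R5: R6=19&19=19
after ADD R3, 4: R3=112+4=116
after SUB R0, 1: R0=3-1=2
CMP R0, 0  (cmp 2,0)
JNZ L1: taken
after LOAD R6, [R3]: R6=M[116]=16
after ADD R5, R6: R5=19+16=35
after LOAD R5, [R3]: R5=M[116]=16
after AND R6, R5: R6=16&16=16
after ADD R3, 4: R3=116+4=120
after SUB R0, 1: R0=2-1=1
CMP R0, 0  (cmp 1,0)
JNZ L1: taken
after LOAD R6, [R3]: R6=M[120]=7
after ADD R5, R6: R5=16+7=23
after LOAD R5, [R3]: R5=M[120]=7
after AND R6, R5: R6=7&7=7
after ADD R3, 4: R3=120+4=124
after SUB R0, 1: R0=1-1=0
CMP R0, 0  (cmp 0,0)
JNZ L1: not taken
STORE R6, [100] → M[100]=7
halt.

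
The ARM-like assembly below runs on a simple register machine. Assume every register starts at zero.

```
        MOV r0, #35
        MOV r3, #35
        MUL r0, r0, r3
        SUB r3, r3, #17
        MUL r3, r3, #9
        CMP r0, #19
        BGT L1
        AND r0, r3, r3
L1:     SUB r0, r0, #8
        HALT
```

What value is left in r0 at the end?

1217

MOV r0, #35 → r0=35
MOV r3, #35 → r3=35
MUL r0, r0, r3 → r0=35*35=1225
SUB r3, r3, #17 → r3=35-17=18
MUL r3, r3, #9 → r3=18*9=162
CMP r0, #19  (cmp 1225,19)
BGT L1: taken
SUB r0, r0, #8 → r0=1225-8=1217
halt.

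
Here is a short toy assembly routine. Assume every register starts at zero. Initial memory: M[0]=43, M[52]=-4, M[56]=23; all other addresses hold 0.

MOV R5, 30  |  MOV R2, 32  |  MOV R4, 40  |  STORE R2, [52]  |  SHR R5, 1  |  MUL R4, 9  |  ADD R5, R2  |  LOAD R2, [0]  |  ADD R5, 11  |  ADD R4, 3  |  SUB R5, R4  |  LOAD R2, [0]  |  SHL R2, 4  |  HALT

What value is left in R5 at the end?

-305

MOV R5, 30 → R5=30
MOV R2, 32 → R2=32
MOV R4, 40 → R4=40
STORE R2, [52] → M[52]=32
SHR R5, 1 → R5=30>>1=15
MUL R4, 9 → R4=40*9=360
ADD R5, R2 → R5=15+32=47
LOAD R2, [0] → R2=M[0]=43
ADD R5, 11 → R5=47+11=58
ADD R4, 3 → R4=360+3=363
SUB R5, R4 → R5=58-363=-305
LOAD R2, [0] → R2=M[0]=43
SHL R2, 4 → R2=43<<4=688
halt.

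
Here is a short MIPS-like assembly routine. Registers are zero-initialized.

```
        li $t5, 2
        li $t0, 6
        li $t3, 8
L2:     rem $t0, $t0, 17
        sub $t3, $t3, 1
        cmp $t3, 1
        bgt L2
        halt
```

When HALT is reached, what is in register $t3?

$t5=2
$t0=6
$t3=8
$t0=6%17=6
$t3=8-1=7
cmp $t3, 1  (cmp 7,1)
bgt L2: taken
$t0=6%17=6
$t3=7-1=6
cmp $t3, 1  (cmp 6,1)
bgt L2: taken
$t0=6%17=6
$t3=6-1=5
cmp $t3, 1  (cmp 5,1)
bgt L2: taken
$t0=6%17=6
$t3=5-1=4
cmp $t3, 1  (cmp 4,1)
bgt L2: taken
$t0=6%17=6
$t3=4-1=3
cmp $t3, 1  (cmp 3,1)
bgt L2: taken
$t0=6%17=6
$t3=3-1=2
cmp $t3, 1  (cmp 2,1)
bgt L2: taken
$t0=6%17=6
$t3=2-1=1
cmp $t3, 1  (cmp 1,1)
bgt L2: not taken
halt.

1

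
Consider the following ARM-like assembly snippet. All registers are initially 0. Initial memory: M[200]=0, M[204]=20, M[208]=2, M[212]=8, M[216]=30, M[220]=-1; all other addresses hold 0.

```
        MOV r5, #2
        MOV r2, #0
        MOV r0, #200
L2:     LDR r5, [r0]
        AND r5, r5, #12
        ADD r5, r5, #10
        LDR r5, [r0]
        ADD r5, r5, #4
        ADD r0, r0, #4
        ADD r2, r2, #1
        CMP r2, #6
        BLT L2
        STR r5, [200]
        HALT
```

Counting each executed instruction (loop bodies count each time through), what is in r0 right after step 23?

208

after MOV r5, #2: r5=2
after MOV r2, #0: r2=0
after MOV r0, #200: r0=200
after LDR r5, [r0]: r5=M[200]=0
after AND r5, r5, #12: r5=0&12=0
after ADD r5, r5, #10: r5=0+10=10
after LDR r5, [r0]: r5=M[200]=0
after ADD r5, r5, #4: r5=0+4=4
after ADD r0, r0, #4: r0=200+4=204
after ADD r2, r2, #1: r2=0+1=1
CMP r2, #6  (cmp 1,6)
BLT L2: taken
after LDR r5, [r0]: r5=M[204]=20
after AND r5, r5, #12: r5=20&12=4
after ADD r5, r5, #10: r5=4+10=14
after LDR r5, [r0]: r5=M[204]=20
after ADD r5, r5, #4: r5=20+4=24
after ADD r0, r0, #4: r0=204+4=208
after ADD r2, r2, #1: r2=1+1=2
CMP r2, #6  (cmp 2,6)
BLT L2: taken
after LDR r5, [r0]: r5=M[208]=2
after AND r5, r5, #12: r5=2&12=0
After step 23: r0 = 208.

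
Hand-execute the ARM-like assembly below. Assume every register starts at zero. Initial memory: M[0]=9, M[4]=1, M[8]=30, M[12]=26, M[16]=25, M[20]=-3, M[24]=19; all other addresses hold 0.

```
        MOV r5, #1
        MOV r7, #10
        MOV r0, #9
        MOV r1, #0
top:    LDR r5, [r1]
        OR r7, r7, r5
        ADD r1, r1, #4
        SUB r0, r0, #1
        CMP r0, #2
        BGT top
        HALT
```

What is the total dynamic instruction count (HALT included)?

47

after MOV r5, #1: r5=1
after MOV r7, #10: r7=10
after MOV r0, #9: r0=9
after MOV r1, #0: r1=0
after LDR r5, [r1]: r5=M[0]=9
after OR r7, r7, r5: r7=10|9=11
after ADD r1, r1, #4: r1=0+4=4
after SUB r0, r0, #1: r0=9-1=8
CMP r0, #2  (cmp 8,2)
BGT top: taken
after LDR r5, [r1]: r5=M[4]=1
after OR r7, r7, r5: r7=11|1=11
after ADD r1, r1, #4: r1=4+4=8
after SUB r0, r0, #1: r0=8-1=7
CMP r0, #2  (cmp 7,2)
BGT top: taken
after LDR r5, [r1]: r5=M[8]=30
after OR r7, r7, r5: r7=11|30=31
after ADD r1, r1, #4: r1=8+4=12
after SUB r0, r0, #1: r0=7-1=6
CMP r0, #2  (cmp 6,2)
BGT top: taken
after LDR r5, [r1]: r5=M[12]=26
after OR r7, r7, r5: r7=31|26=31
after ADD r1, r1, #4: r1=12+4=16
after SUB r0, r0, #1: r0=6-1=5
CMP r0, #2  (cmp 5,2)
BGT top: taken
after LDR r5, [r1]: r5=M[16]=25
after OR r7, r7, r5: r7=31|25=31
after ADD r1, r1, #4: r1=16+4=20
after SUB r0, r0, #1: r0=5-1=4
CMP r0, #2  (cmp 4,2)
BGT top: taken
after LDR r5, [r1]: r5=M[20]=-3
after OR r7, r7, r5: r7=31|(-3)=-1
after ADD r1, r1, #4: r1=20+4=24
after SUB r0, r0, #1: r0=4-1=3
CMP r0, #2  (cmp 3,2)
BGT top: taken
after LDR r5, [r1]: r5=M[24]=19
after OR r7, r7, r5: r7=(-1)|19=-1
after ADD r1, r1, #4: r1=24+4=28
after SUB r0, r0, #1: r0=3-1=2
CMP r0, #2  (cmp 2,2)
BGT top: not taken
halt.
Total executed instructions: 47.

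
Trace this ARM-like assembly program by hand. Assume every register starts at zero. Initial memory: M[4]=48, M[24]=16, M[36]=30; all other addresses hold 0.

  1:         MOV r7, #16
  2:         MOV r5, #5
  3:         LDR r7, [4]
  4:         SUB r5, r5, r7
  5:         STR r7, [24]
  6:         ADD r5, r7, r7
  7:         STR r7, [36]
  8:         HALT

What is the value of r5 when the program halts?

after MOV r7, #16: r7=16
after MOV r5, #5: r5=5
after LDR r7, [4]: r7=M[4]=48
after SUB r5, r5, r7: r5=5-48=-43
STR r7, [24] → M[24]=48
after ADD r5, r7, r7: r5=48+48=96
STR r7, [36] → M[36]=48
halt.

96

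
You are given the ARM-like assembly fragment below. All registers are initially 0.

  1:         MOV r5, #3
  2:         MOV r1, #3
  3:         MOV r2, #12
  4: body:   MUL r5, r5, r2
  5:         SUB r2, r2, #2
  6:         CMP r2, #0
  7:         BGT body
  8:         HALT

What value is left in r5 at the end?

138240

r5=3
r1=3
r2=12
r5=3*12=36
r2=12-2=10
CMP r2, #0  (cmp 10,0)
BGT body: taken
r5=36*10=360
r2=10-2=8
CMP r2, #0  (cmp 8,0)
BGT body: taken
r5=360*8=2880
r2=8-2=6
CMP r2, #0  (cmp 6,0)
BGT body: taken
r5=2880*6=17280
r2=6-2=4
CMP r2, #0  (cmp 4,0)
BGT body: taken
r5=17280*4=69120
r2=4-2=2
CMP r2, #0  (cmp 2,0)
BGT body: taken
r5=69120*2=138240
r2=2-2=0
CMP r2, #0  (cmp 0,0)
BGT body: not taken
halt.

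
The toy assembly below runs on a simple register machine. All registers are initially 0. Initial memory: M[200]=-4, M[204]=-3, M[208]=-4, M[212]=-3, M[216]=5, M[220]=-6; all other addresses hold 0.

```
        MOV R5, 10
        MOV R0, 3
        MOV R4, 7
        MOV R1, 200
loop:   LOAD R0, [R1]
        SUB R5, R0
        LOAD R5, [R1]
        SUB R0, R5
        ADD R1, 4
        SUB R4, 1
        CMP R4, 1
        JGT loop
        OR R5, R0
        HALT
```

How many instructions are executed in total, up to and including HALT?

54

after MOV R5, 10: R5=10
after MOV R0, 3: R0=3
after MOV R4, 7: R4=7
after MOV R1, 200: R1=200
after LOAD R0, [R1]: R0=M[200]=-4
after SUB R5, R0: R5=10-(-4)=14
after LOAD R5, [R1]: R5=M[200]=-4
after SUB R0, R5: R0=(-4)-(-4)=0
after ADD R1, 4: R1=200+4=204
after SUB R4, 1: R4=7-1=6
CMP R4, 1  (cmp 6,1)
JGT loop: taken
after LOAD R0, [R1]: R0=M[204]=-3
after SUB R5, R0: R5=(-4)-(-3)=-1
after LOAD R5, [R1]: R5=M[204]=-3
after SUB R0, R5: R0=(-3)-(-3)=0
after ADD R1, 4: R1=204+4=208
after SUB R4, 1: R4=6-1=5
CMP R4, 1  (cmp 5,1)
JGT loop: taken
after LOAD R0, [R1]: R0=M[208]=-4
after SUB R5, R0: R5=(-3)-(-4)=1
after LOAD R5, [R1]: R5=M[208]=-4
after SUB R0, R5: R0=(-4)-(-4)=0
after ADD R1, 4: R1=208+4=212
after SUB R4, 1: R4=5-1=4
CMP R4, 1  (cmp 4,1)
JGT loop: taken
after LOAD R0, [R1]: R0=M[212]=-3
after SUB R5, R0: R5=(-4)-(-3)=-1
after LOAD R5, [R1]: R5=M[212]=-3
after SUB R0, R5: R0=(-3)-(-3)=0
after ADD R1, 4: R1=212+4=216
after SUB R4, 1: R4=4-1=3
CMP R4, 1  (cmp 3,1)
JGT loop: taken
after LOAD R0, [R1]: R0=M[216]=5
after SUB R5, R0: R5=(-3)-5=-8
after LOAD R5, [R1]: R5=M[216]=5
after SUB R0, R5: R0=5-5=0
after ADD R1, 4: R1=216+4=220
after SUB R4, 1: R4=3-1=2
CMP R4, 1  (cmp 2,1)
JGT loop: taken
after LOAD R0, [R1]: R0=M[220]=-6
after SUB R5, R0: R5=5-(-6)=11
after LOAD R5, [R1]: R5=M[220]=-6
after SUB R0, R5: R0=(-6)-(-6)=0
after ADD R1, 4: R1=220+4=224
after SUB R4, 1: R4=2-1=1
CMP R4, 1  (cmp 1,1)
JGT loop: not taken
after OR R5, R0: R5=(-6)|0=-6
halt.
Total executed instructions: 54.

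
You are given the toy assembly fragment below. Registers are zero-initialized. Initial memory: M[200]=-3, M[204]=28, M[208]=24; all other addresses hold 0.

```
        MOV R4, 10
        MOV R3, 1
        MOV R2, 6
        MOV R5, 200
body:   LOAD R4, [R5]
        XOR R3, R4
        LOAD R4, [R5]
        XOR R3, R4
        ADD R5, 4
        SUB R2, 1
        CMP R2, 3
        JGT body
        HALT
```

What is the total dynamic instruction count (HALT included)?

29

after MOV R4, 10: R4=10
after MOV R3, 1: R3=1
after MOV R2, 6: R2=6
after MOV R5, 200: R5=200
after LOAD R4, [R5]: R4=M[200]=-3
after XOR R3, R4: R3=1^(-3)=-4
after LOAD R4, [R5]: R4=M[200]=-3
after XOR R3, R4: R3=(-4)^(-3)=1
after ADD R5, 4: R5=200+4=204
after SUB R2, 1: R2=6-1=5
CMP R2, 3  (cmp 5,3)
JGT body: taken
after LOAD R4, [R5]: R4=M[204]=28
after XOR R3, R4: R3=1^28=29
after LOAD R4, [R5]: R4=M[204]=28
after XOR R3, R4: R3=29^28=1
after ADD R5, 4: R5=204+4=208
after SUB R2, 1: R2=5-1=4
CMP R2, 3  (cmp 4,3)
JGT body: taken
after LOAD R4, [R5]: R4=M[208]=24
after XOR R3, R4: R3=1^24=25
after LOAD R4, [R5]: R4=M[208]=24
after XOR R3, R4: R3=25^24=1
after ADD R5, 4: R5=208+4=212
after SUB R2, 1: R2=4-1=3
CMP R2, 3  (cmp 3,3)
JGT body: not taken
halt.
Total executed instructions: 29.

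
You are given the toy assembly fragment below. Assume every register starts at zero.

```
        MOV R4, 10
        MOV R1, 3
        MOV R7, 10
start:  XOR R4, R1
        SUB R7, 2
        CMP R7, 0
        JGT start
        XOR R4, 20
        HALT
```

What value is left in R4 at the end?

after MOV R4, 10: R4=10
after MOV R1, 3: R1=3
after MOV R7, 10: R7=10
after XOR R4, R1: R4=10^3=9
after SUB R7, 2: R7=10-2=8
CMP R7, 0  (cmp 8,0)
JGT start: taken
after XOR R4, R1: R4=9^3=10
after SUB R7, 2: R7=8-2=6
CMP R7, 0  (cmp 6,0)
JGT start: taken
after XOR R4, R1: R4=10^3=9
after SUB R7, 2: R7=6-2=4
CMP R7, 0  (cmp 4,0)
JGT start: taken
after XOR R4, R1: R4=9^3=10
after SUB R7, 2: R7=4-2=2
CMP R7, 0  (cmp 2,0)
JGT start: taken
after XOR R4, R1: R4=10^3=9
after SUB R7, 2: R7=2-2=0
CMP R7, 0  (cmp 0,0)
JGT start: not taken
after XOR R4, 20: R4=9^20=29
halt.

29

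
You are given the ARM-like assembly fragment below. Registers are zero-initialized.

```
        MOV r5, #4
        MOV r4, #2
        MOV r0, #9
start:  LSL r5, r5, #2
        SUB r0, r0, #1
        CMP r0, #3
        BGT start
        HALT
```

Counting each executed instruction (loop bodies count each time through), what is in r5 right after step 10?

MOV r5, #4 → r5=4
MOV r4, #2 → r4=2
MOV r0, #9 → r0=9
LSL r5, r5, #2 → r5=4<<2=16
SUB r0, r0, #1 → r0=9-1=8
CMP r0, #3  (cmp 8,3)
BGT start: taken
LSL r5, r5, #2 → r5=16<<2=64
SUB r0, r0, #1 → r0=8-1=7
CMP r0, #3  (cmp 7,3)
After step 10: r5 = 64.

64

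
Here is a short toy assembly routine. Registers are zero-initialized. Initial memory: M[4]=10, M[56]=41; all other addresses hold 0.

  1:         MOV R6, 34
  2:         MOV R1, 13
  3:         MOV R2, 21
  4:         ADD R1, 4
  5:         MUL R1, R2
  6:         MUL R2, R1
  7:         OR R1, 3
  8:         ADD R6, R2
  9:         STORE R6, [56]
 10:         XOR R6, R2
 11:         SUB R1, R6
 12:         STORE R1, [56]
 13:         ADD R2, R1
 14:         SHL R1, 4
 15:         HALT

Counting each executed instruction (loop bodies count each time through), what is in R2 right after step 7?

7497

R6=34
R1=13
R2=21
R1=13+4=17
R1=17*21=357
R2=21*357=7497
R1=357|3=359
After step 7: R2 = 7497.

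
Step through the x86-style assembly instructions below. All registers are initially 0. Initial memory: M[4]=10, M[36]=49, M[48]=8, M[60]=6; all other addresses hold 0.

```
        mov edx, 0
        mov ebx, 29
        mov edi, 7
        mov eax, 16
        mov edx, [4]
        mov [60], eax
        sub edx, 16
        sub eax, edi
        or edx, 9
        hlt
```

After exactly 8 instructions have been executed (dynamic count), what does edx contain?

mov edx, 0 → edx=0
mov ebx, 29 → ebx=29
mov edi, 7 → edi=7
mov eax, 16 → eax=16
mov edx, [4] → edx=M[4]=10
mov [60], eax → M[60]=16
sub edx, 16 → edx=10-16=-6
sub eax, edi → eax=16-7=9
After step 8: edx = -6.

-6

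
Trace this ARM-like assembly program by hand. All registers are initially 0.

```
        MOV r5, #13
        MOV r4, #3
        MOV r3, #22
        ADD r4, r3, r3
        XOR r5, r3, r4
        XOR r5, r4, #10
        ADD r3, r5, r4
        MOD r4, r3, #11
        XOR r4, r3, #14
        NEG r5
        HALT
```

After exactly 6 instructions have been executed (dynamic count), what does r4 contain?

MOV r5, #13 → r5=13
MOV r4, #3 → r4=3
MOV r3, #22 → r3=22
ADD r4, r3, r3 → r4=22+22=44
XOR r5, r3, r4 → r5=22^44=58
XOR r5, r4, #10 → r5=44^10=38
After step 6: r4 = 44.

44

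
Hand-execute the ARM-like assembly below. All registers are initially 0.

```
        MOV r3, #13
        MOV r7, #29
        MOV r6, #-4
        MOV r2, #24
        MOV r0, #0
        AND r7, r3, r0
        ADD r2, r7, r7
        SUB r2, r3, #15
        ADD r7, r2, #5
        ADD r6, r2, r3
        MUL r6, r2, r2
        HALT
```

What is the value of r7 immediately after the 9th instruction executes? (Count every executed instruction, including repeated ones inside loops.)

after MOV r3, #13: r3=13
after MOV r7, #29: r7=29
after MOV r6, #-4: r6=-4
after MOV r2, #24: r2=24
after MOV r0, #0: r0=0
after AND r7, r3, r0: r7=13&0=0
after ADD r2, r7, r7: r2=0+0=0
after SUB r2, r3, #15: r2=13-15=-2
after ADD r7, r2, #5: r7=(-2)+5=3
After step 9: r7 = 3.

3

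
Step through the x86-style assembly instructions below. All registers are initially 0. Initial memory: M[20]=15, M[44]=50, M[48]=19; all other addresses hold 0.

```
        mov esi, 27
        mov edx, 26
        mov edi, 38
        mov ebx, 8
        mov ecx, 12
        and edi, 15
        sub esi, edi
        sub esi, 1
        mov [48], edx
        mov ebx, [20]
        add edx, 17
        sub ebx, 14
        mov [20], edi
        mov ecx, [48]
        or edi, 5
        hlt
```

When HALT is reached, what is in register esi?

20

mov esi, 27 → esi=27
mov edx, 26 → edx=26
mov edi, 38 → edi=38
mov ebx, 8 → ebx=8
mov ecx, 12 → ecx=12
and edi, 15 → edi=38&15=6
sub esi, edi → esi=27-6=21
sub esi, 1 → esi=21-1=20
mov [48], edx → M[48]=26
mov ebx, [20] → ebx=M[20]=15
add edx, 17 → edx=26+17=43
sub ebx, 14 → ebx=15-14=1
mov [20], edi → M[20]=6
mov ecx, [48] → ecx=M[48]=26
or edi, 5 → edi=6|5=7
halt.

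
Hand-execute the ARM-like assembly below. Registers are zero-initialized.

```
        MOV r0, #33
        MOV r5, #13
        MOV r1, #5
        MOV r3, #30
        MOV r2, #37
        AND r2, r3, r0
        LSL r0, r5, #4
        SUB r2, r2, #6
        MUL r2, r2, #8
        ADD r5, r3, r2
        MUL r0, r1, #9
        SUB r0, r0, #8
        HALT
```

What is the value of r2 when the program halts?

-48

r0=33
r5=13
r1=5
r3=30
r2=37
r2=30&33=0
r0=13<<4=208
r2=0-6=-6
r2=(-6)*8=-48
r5=30+(-48)=-18
r0=5*9=45
r0=45-8=37
halt.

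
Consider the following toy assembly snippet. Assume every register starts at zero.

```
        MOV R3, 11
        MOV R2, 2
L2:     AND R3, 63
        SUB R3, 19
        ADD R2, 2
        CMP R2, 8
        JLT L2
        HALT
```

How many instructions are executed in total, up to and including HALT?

R3=11
R2=2
R3=11&63=11
R3=11-19=-8
R2=2+2=4
CMP R2, 8  (cmp 4,8)
JLT L2: taken
R3=(-8)&63=56
R3=56-19=37
R2=4+2=6
CMP R2, 8  (cmp 6,8)
JLT L2: taken
R3=37&63=37
R3=37-19=18
R2=6+2=8
CMP R2, 8  (cmp 8,8)
JLT L2: not taken
halt.
Total executed instructions: 18.

18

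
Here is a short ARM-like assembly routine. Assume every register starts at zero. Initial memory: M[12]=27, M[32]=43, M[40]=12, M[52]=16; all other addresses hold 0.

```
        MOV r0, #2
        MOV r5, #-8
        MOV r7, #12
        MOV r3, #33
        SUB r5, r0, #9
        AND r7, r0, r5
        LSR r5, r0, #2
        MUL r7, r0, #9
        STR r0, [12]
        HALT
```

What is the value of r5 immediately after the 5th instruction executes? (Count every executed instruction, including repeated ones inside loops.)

r0=2
r5=-8
r7=12
r3=33
r5=2-9=-7
After step 5: r5 = -7.

-7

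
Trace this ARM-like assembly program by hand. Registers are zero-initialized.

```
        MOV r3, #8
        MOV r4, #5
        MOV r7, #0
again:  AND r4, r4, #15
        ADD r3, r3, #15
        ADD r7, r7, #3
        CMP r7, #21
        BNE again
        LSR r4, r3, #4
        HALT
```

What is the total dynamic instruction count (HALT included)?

40

after MOV r3, #8: r3=8
after MOV r4, #5: r4=5
after MOV r7, #0: r7=0
after AND r4, r4, #15: r4=5&15=5
after ADD r3, r3, #15: r3=8+15=23
after ADD r7, r7, #3: r7=0+3=3
CMP r7, #21  (cmp 3,21)
BNE again: taken
after AND r4, r4, #15: r4=5&15=5
after ADD r3, r3, #15: r3=23+15=38
after ADD r7, r7, #3: r7=3+3=6
CMP r7, #21  (cmp 6,21)
BNE again: taken
after AND r4, r4, #15: r4=5&15=5
after ADD r3, r3, #15: r3=38+15=53
after ADD r7, r7, #3: r7=6+3=9
CMP r7, #21  (cmp 9,21)
BNE again: taken
after AND r4, r4, #15: r4=5&15=5
after ADD r3, r3, #15: r3=53+15=68
after ADD r7, r7, #3: r7=9+3=12
CMP r7, #21  (cmp 12,21)
BNE again: taken
after AND r4, r4, #15: r4=5&15=5
after ADD r3, r3, #15: r3=68+15=83
after ADD r7, r7, #3: r7=12+3=15
CMP r7, #21  (cmp 15,21)
BNE again: taken
after AND r4, r4, #15: r4=5&15=5
after ADD r3, r3, #15: r3=83+15=98
after ADD r7, r7, #3: r7=15+3=18
CMP r7, #21  (cmp 18,21)
BNE again: taken
after AND r4, r4, #15: r4=5&15=5
after ADD r3, r3, #15: r3=98+15=113
after ADD r7, r7, #3: r7=18+3=21
CMP r7, #21  (cmp 21,21)
BNE again: not taken
after LSR r4, r3, #4: r4=113>>4=7
halt.
Total executed instructions: 40.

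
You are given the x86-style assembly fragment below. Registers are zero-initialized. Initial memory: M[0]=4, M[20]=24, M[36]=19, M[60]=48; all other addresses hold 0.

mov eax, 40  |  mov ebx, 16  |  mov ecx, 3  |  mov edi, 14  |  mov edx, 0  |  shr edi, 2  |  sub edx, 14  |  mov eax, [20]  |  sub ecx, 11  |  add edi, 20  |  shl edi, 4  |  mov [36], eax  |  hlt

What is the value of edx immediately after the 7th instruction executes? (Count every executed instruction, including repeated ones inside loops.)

-14

after mov eax, 40: eax=40
after mov ebx, 16: ebx=16
after mov ecx, 3: ecx=3
after mov edi, 14: edi=14
after mov edx, 0: edx=0
after shr edi, 2: edi=14>>2=3
after sub edx, 14: edx=0-14=-14
After step 7: edx = -14.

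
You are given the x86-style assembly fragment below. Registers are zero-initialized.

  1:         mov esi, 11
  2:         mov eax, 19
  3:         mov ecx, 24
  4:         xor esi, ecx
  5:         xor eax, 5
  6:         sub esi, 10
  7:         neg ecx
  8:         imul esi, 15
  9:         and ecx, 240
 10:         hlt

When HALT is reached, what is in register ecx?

224

esi=11
eax=19
ecx=24
esi=11^24=19
eax=19^5=22
esi=19-10=9
ecx=-(24)=-24
esi=9*15=135
ecx=(-24)&240=224
halt.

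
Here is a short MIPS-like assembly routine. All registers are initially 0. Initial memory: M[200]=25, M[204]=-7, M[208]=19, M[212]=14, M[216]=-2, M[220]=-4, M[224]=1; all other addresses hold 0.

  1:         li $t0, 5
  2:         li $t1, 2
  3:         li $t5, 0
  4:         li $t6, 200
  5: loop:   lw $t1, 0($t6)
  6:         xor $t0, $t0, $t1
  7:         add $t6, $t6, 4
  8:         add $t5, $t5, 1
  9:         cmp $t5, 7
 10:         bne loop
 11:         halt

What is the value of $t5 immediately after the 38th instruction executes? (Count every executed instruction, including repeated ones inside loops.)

li $t0, 5 → $t0=5
li $t1, 2 → $t1=2
li $t5, 0 → $t5=0
li $t6, 200 → $t6=200
lw $t1, 0($t6) → $t1=M[200]=25
xor $t0, $t0, $t1 → $t0=5^25=28
add $t6, $t6, 4 → $t6=200+4=204
add $t5, $t5, 1 → $t5=0+1=1
cmp $t5, 7  (cmp 1,7)
bne loop: taken
lw $t1, 0($t6) → $t1=M[204]=-7
xor $t0, $t0, $t1 → $t0=28^(-7)=-27
add $t6, $t6, 4 → $t6=204+4=208
add $t5, $t5, 1 → $t5=1+1=2
cmp $t5, 7  (cmp 2,7)
bne loop: taken
lw $t1, 0($t6) → $t1=M[208]=19
xor $t0, $t0, $t1 → $t0=(-27)^19=-10
add $t6, $t6, 4 → $t6=208+4=212
add $t5, $t5, 1 → $t5=2+1=3
cmp $t5, 7  (cmp 3,7)
bne loop: taken
lw $t1, 0($t6) → $t1=M[212]=14
xor $t0, $t0, $t1 → $t0=(-10)^14=-8
add $t6, $t6, 4 → $t6=212+4=216
add $t5, $t5, 1 → $t5=3+1=4
cmp $t5, 7  (cmp 4,7)
bne loop: taken
lw $t1, 0($t6) → $t1=M[216]=-2
xor $t0, $t0, $t1 → $t0=(-8)^(-2)=6
add $t6, $t6, 4 → $t6=216+4=220
add $t5, $t5, 1 → $t5=4+1=5
cmp $t5, 7  (cmp 5,7)
bne loop: taken
lw $t1, 0($t6) → $t1=M[220]=-4
xor $t0, $t0, $t1 → $t0=6^(-4)=-6
add $t6, $t6, 4 → $t6=220+4=224
add $t5, $t5, 1 → $t5=5+1=6
After step 38: $t5 = 6.

6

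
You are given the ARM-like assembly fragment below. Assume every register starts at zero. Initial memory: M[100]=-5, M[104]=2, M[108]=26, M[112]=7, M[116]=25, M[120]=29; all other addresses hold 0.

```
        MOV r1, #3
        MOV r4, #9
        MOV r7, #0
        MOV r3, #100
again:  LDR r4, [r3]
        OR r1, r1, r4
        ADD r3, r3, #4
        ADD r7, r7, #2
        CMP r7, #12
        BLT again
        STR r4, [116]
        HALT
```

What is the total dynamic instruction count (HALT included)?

42

after MOV r1, #3: r1=3
after MOV r4, #9: r4=9
after MOV r7, #0: r7=0
after MOV r3, #100: r3=100
after LDR r4, [r3]: r4=M[100]=-5
after OR r1, r1, r4: r1=3|(-5)=-5
after ADD r3, r3, #4: r3=100+4=104
after ADD r7, r7, #2: r7=0+2=2
CMP r7, #12  (cmp 2,12)
BLT again: taken
after LDR r4, [r3]: r4=M[104]=2
after OR r1, r1, r4: r1=(-5)|2=-5
after ADD r3, r3, #4: r3=104+4=108
after ADD r7, r7, #2: r7=2+2=4
CMP r7, #12  (cmp 4,12)
BLT again: taken
after LDR r4, [r3]: r4=M[108]=26
after OR r1, r1, r4: r1=(-5)|26=-5
after ADD r3, r3, #4: r3=108+4=112
after ADD r7, r7, #2: r7=4+2=6
CMP r7, #12  (cmp 6,12)
BLT again: taken
after LDR r4, [r3]: r4=M[112]=7
after OR r1, r1, r4: r1=(-5)|7=-1
after ADD r3, r3, #4: r3=112+4=116
after ADD r7, r7, #2: r7=6+2=8
CMP r7, #12  (cmp 8,12)
BLT again: taken
after LDR r4, [r3]: r4=M[116]=25
after OR r1, r1, r4: r1=(-1)|25=-1
after ADD r3, r3, #4: r3=116+4=120
after ADD r7, r7, #2: r7=8+2=10
CMP r7, #12  (cmp 10,12)
BLT again: taken
after LDR r4, [r3]: r4=M[120]=29
after OR r1, r1, r4: r1=(-1)|29=-1
after ADD r3, r3, #4: r3=120+4=124
after ADD r7, r7, #2: r7=10+2=12
CMP r7, #12  (cmp 12,12)
BLT again: not taken
STR r4, [116] → M[116]=29
halt.
Total executed instructions: 42.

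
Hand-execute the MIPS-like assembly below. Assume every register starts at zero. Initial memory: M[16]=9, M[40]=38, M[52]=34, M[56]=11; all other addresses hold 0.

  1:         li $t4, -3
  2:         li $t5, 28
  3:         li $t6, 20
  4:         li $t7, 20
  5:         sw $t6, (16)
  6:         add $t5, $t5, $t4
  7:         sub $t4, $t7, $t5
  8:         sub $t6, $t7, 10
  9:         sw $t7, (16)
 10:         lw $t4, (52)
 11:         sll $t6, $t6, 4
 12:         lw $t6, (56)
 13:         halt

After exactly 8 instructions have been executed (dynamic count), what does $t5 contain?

25

$t4=-3
$t5=28
$t6=20
$t7=20
sw $t6, (16) → M[16]=20
$t5=28+(-3)=25
$t4=20-25=-5
$t6=20-10=10
After step 8: $t5 = 25.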